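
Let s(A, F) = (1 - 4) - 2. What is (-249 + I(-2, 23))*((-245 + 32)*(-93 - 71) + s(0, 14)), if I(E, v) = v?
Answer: -7893502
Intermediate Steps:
s(A, F) = -5 (s(A, F) = -3 - 2 = -5)
(-249 + I(-2, 23))*((-245 + 32)*(-93 - 71) + s(0, 14)) = (-249 + 23)*((-245 + 32)*(-93 - 71) - 5) = -226*(-213*(-164) - 5) = -226*(34932 - 5) = -226*34927 = -7893502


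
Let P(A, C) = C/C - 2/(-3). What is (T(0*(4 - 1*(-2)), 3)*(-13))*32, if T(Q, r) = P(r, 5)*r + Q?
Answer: -2080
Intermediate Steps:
P(A, C) = 5/3 (P(A, C) = 1 - 2*(-⅓) = 1 + ⅔ = 5/3)
T(Q, r) = Q + 5*r/3 (T(Q, r) = 5*r/3 + Q = Q + 5*r/3)
(T(0*(4 - 1*(-2)), 3)*(-13))*32 = ((0*(4 - 1*(-2)) + (5/3)*3)*(-13))*32 = ((0*(4 + 2) + 5)*(-13))*32 = ((0*6 + 5)*(-13))*32 = ((0 + 5)*(-13))*32 = (5*(-13))*32 = -65*32 = -2080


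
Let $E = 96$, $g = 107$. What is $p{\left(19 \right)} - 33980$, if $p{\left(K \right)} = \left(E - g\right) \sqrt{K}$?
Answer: $-33980 - 11 \sqrt{19} \approx -34028.0$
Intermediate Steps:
$p{\left(K \right)} = - 11 \sqrt{K}$ ($p{\left(K \right)} = \left(96 - 107\right) \sqrt{K} = - 11 \sqrt{K}$)
$p{\left(19 \right)} - 33980 = - 11 \sqrt{19} - 33980 = -33980 - 11 \sqrt{19}$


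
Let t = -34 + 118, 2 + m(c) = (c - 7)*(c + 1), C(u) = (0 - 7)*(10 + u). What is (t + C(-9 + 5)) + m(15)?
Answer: 168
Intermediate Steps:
C(u) = -70 - 7*u (C(u) = -7*(10 + u) = -70 - 7*u)
m(c) = -2 + (1 + c)*(-7 + c) (m(c) = -2 + (c - 7)*(c + 1) = -2 + (-7 + c)*(1 + c) = -2 + (1 + c)*(-7 + c))
t = 84
(t + C(-9 + 5)) + m(15) = (84 + (-70 - 7*(-9 + 5))) + (-9 + 15² - 6*15) = (84 + (-70 - 7*(-4))) + (-9 + 225 - 90) = (84 + (-70 + 28)) + 126 = (84 - 42) + 126 = 42 + 126 = 168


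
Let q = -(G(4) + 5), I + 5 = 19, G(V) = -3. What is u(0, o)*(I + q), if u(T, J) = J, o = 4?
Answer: 48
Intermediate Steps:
I = 14 (I = -5 + 19 = 14)
q = -2 (q = -(-3 + 5) = -1*2 = -2)
u(0, o)*(I + q) = 4*(14 - 2) = 4*12 = 48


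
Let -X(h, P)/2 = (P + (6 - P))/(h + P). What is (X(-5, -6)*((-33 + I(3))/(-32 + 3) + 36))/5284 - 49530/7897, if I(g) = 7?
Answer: -20846543100/3327787903 ≈ -6.2644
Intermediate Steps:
X(h, P) = -12/(P + h) (X(h, P) = -2*(P + (6 - P))/(h + P) = -12/(P + h))
(X(-5, -6)*((-33 + I(3))/(-32 + 3) + 36))/5284 - 49530/7897 = ((-12/(-6 - 5))*((-33 + 7)/(-32 + 3) + 36))/5284 - 49530/7897 = ((-12/(-11))*(-26/(-29) + 36))*(1/5284) - 49530*1/7897 = ((-12*(-1/11))*(-26*(-1/29) + 36))*(1/5284) - 49530/7897 = (12*(26/29 + 36)/11)*(1/5284) - 49530/7897 = ((12/11)*(1070/29))*(1/5284) - 49530/7897 = (12840/319)*(1/5284) - 49530/7897 = 3210/421399 - 49530/7897 = -20846543100/3327787903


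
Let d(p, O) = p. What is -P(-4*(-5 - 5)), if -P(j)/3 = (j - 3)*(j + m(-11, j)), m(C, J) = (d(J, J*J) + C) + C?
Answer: 6438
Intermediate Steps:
m(C, J) = J + 2*C (m(C, J) = (J + C) + C = (C + J) + C = J + 2*C)
P(j) = -3*(-22 + 2*j)*(-3 + j) (P(j) = -3*(j - 3)*(j + (j + 2*(-11))) = -3*(-3 + j)*(j + (j - 22)) = -3*(-3 + j)*(j + (-22 + j)) = -3*(-3 + j)*(-22 + 2*j) = -3*(-22 + 2*j)*(-3 + j))
-P(-4*(-5 - 5)) = -(-198 - 6*16*(-5 - 5)² + 84*(-4*(-5 - 5))) = -(-198 - 6*(-4*(-10))² + 84*(-4*(-10))) = -(-198 - 6*40² + 84*40) = -(-198 - 6*1600 + 3360) = -(-198 - 9600 + 3360) = -1*(-6438) = 6438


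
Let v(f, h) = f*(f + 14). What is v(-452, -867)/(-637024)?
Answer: -24747/79628 ≈ -0.31078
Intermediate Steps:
v(f, h) = f*(14 + f)
v(-452, -867)/(-637024) = -452*(14 - 452)/(-637024) = -452*(-438)*(-1/637024) = 197976*(-1/637024) = -24747/79628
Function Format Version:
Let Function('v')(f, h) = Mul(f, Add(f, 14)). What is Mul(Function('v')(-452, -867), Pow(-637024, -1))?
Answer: Rational(-24747, 79628) ≈ -0.31078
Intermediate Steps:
Function('v')(f, h) = Mul(f, Add(14, f))
Mul(Function('v')(-452, -867), Pow(-637024, -1)) = Mul(Mul(-452, Add(14, -452)), Pow(-637024, -1)) = Mul(Mul(-452, -438), Rational(-1, 637024)) = Mul(197976, Rational(-1, 637024)) = Rational(-24747, 79628)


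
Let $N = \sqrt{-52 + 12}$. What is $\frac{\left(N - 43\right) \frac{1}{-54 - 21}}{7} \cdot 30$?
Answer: $\frac{86}{35} - \frac{4 i \sqrt{10}}{35} \approx 2.4571 - 0.3614 i$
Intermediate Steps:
$N = 2 i \sqrt{10}$ ($N = \sqrt{-40} = 2 i \sqrt{10} \approx 6.3246 i$)
$\frac{\left(N - 43\right) \frac{1}{-54 - 21}}{7} \cdot 30 = \frac{\left(2 i \sqrt{10} - 43\right) \frac{1}{-54 - 21}}{7} \cdot 30 = \frac{-43 + 2 i \sqrt{10}}{-75} \cdot \frac{1}{7} \cdot 30 = \left(-43 + 2 i \sqrt{10}\right) \left(- \frac{1}{75}\right) \frac{1}{7} \cdot 30 = \left(\frac{43}{75} - \frac{2 i \sqrt{10}}{75}\right) \frac{1}{7} \cdot 30 = \left(\frac{43}{525} - \frac{2 i \sqrt{10}}{525}\right) 30 = \frac{86}{35} - \frac{4 i \sqrt{10}}{35}$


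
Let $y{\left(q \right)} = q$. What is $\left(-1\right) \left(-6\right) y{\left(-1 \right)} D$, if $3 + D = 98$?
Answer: $-570$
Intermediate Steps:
$D = 95$ ($D = -3 + 98 = 95$)
$\left(-1\right) \left(-6\right) y{\left(-1 \right)} D = \left(-1\right) \left(-6\right) \left(-1\right) 95 = 6 \left(-1\right) 95 = \left(-6\right) 95 = -570$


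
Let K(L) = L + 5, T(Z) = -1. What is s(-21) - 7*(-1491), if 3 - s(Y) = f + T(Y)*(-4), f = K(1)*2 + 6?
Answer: 10418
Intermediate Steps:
K(L) = 5 + L
f = 18 (f = (5 + 1)*2 + 6 = 6*2 + 6 = 12 + 6 = 18)
s(Y) = -19 (s(Y) = 3 - (18 - 1*(-4)) = 3 - (18 + 4) = 3 - 1*22 = 3 - 22 = -19)
s(-21) - 7*(-1491) = -19 - 7*(-1491) = -19 + 10437 = 10418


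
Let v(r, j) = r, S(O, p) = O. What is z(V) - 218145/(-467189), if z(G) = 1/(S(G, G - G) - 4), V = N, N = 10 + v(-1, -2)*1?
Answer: 1557914/2335945 ≈ 0.66693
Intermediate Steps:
N = 9 (N = 10 - 1*1 = 10 - 1 = 9)
V = 9
z(G) = 1/(-4 + G) (z(G) = 1/(G - 4) = 1/(-4 + G))
z(V) - 218145/(-467189) = 1/(-4 + 9) - 218145/(-467189) = 1/5 - 218145*(-1)/467189 = ⅕ - 1*(-218145/467189) = ⅕ + 218145/467189 = 1557914/2335945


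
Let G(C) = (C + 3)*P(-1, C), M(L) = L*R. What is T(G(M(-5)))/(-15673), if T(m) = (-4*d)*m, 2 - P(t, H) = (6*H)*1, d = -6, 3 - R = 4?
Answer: 768/2239 ≈ 0.34301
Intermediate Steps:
R = -1 (R = 3 - 1*4 = 3 - 4 = -1)
P(t, H) = 2 - 6*H
M(L) = -L (M(L) = L*(-1) = -L)
G(C) = (2 - 6*C)*(3 + C) (G(C) = (C + 3)*(2 - 6*C) = (3 + C)*(2 - 6*C) = (2 - 6*C)*(3 + C))
T(m) = 24*m (T(m) = (-4*(-6))*m = 24*m)
T(G(M(-5)))/(-15673) = (24*(6 - (-16)*(-5) - 6*(-1*(-5))**2))/(-15673) = (24*(6 - 16*5 - 6*5**2))*(-1/15673) = (24*(6 - 80 - 6*25))*(-1/15673) = (24*(6 - 80 - 150))*(-1/15673) = (24*(-224))*(-1/15673) = -5376*(-1/15673) = 768/2239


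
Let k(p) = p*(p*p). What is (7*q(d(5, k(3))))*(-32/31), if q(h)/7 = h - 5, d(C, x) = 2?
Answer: 4704/31 ≈ 151.74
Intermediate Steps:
k(p) = p**3 (k(p) = p*p**2 = p**3)
q(h) = -35 + 7*h (q(h) = 7*(h - 5) = 7*(-5 + h) = -35 + 7*h)
(7*q(d(5, k(3))))*(-32/31) = (7*(-35 + 7*2))*(-32/31) = (7*(-35 + 14))*(-32*1/31) = (7*(-21))*(-32/31) = -147*(-32/31) = 4704/31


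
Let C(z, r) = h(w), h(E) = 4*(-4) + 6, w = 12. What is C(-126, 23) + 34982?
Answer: 34972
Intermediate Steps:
h(E) = -10 (h(E) = -16 + 6 = -10)
C(z, r) = -10
C(-126, 23) + 34982 = -10 + 34982 = 34972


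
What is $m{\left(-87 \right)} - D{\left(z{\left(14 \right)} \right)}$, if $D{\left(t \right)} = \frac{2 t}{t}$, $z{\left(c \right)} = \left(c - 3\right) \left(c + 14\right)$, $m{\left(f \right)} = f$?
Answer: $-89$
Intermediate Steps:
$z{\left(c \right)} = \left(-3 + c\right) \left(14 + c\right)$
$D{\left(t \right)} = 2$
$m{\left(-87 \right)} - D{\left(z{\left(14 \right)} \right)} = -87 - 2 = -89$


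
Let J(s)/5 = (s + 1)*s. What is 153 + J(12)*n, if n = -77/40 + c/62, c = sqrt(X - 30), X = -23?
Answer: -2697/2 + 390*I*sqrt(53)/31 ≈ -1348.5 + 91.589*I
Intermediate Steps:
J(s) = 5*s*(1 + s) (J(s) = 5*((s + 1)*s) = 5*((1 + s)*s) = 5*(s*(1 + s)) = 5*s*(1 + s))
c = I*sqrt(53) (c = sqrt(-23 - 30) = sqrt(-53) = I*sqrt(53) ≈ 7.2801*I)
n = -77/40 + I*sqrt(53)/62 (n = -77/40 + (I*sqrt(53))/62 = -77*1/40 + (I*sqrt(53))*(1/62) = -77/40 + I*sqrt(53)/62 ≈ -1.925 + 0.11742*I)
153 + J(12)*n = 153 + (5*12*(1 + 12))*(-77/40 + I*sqrt(53)/62) = 153 + (5*12*13)*(-77/40 + I*sqrt(53)/62) = 153 + 780*(-77/40 + I*sqrt(53)/62) = 153 + (-3003/2 + 390*I*sqrt(53)/31) = -2697/2 + 390*I*sqrt(53)/31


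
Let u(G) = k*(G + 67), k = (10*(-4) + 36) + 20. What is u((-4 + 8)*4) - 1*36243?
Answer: -34915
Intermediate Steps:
k = 16 (k = (-40 + 36) + 20 = -4 + 20 = 16)
u(G) = 1072 + 16*G (u(G) = 16*(G + 67) = 16*(67 + G) = 1072 + 16*G)
u((-4 + 8)*4) - 1*36243 = (1072 + 16*((-4 + 8)*4)) - 1*36243 = (1072 + 16*(4*4)) - 36243 = (1072 + 16*16) - 36243 = (1072 + 256) - 36243 = 1328 - 36243 = -34915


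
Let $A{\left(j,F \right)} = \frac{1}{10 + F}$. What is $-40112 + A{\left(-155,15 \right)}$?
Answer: $- \frac{1002799}{25} \approx -40112.0$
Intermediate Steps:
$-40112 + A{\left(-155,15 \right)} = -40112 + \frac{1}{10 + 15} = -40112 + \frac{1}{25} = - \frac{1002799}{25}$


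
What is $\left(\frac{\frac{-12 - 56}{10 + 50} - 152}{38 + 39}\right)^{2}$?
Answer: $\frac{5276209}{1334025} \approx 3.9551$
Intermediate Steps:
$\left(\frac{\frac{-12 - 56}{10 + 50} - 152}{38 + 39}\right)^{2} = \left(\frac{- \frac{68}{60} - 152}{77}\right)^{2} = \left(\left(\left(-68\right) \frac{1}{60} - 152\right) \frac{1}{77}\right)^{2} = \left(\left(- \frac{17}{15} - 152\right) \frac{1}{77}\right)^{2} = \left(\left(- \frac{2297}{15}\right) \frac{1}{77}\right)^{2} = \left(- \frac{2297}{1155}\right)^{2} = \frac{5276209}{1334025}$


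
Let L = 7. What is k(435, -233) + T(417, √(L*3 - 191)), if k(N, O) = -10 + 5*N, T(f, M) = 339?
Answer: 2504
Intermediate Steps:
k(435, -233) + T(417, √(L*3 - 191)) = (-10 + 5*435) + 339 = (-10 + 2175) + 339 = 2165 + 339 = 2504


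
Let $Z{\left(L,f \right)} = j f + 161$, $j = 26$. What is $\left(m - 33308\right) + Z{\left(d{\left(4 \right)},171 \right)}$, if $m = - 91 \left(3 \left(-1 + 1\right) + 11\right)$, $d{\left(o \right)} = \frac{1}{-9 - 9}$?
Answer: $-29702$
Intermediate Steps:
$d{\left(o \right)} = - \frac{1}{18}$ ($d{\left(o \right)} = \frac{1}{-18} = - \frac{1}{18}$)
$m = -1001$ ($m = - 91 \left(3 \cdot 0 + 11\right) = - 91 \left(0 + 11\right) = \left(-91\right) 11 = -1001$)
$Z{\left(L,f \right)} = 161 + 26 f$ ($Z{\left(L,f \right)} = 26 f + 161 = 161 + 26 f$)
$\left(m - 33308\right) + Z{\left(d{\left(4 \right)},171 \right)} = \left(-1001 - 33308\right) + \left(161 + 26 \cdot 171\right) = -34309 + \left(161 + 4446\right) = -34309 + 4607 = -29702$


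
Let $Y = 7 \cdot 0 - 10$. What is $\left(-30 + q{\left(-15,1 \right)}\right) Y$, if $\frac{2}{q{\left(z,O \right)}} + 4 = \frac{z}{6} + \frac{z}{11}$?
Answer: $\frac{52340}{173} \approx 302.54$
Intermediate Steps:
$q{\left(z,O \right)} = \frac{2}{-4 + \frac{17 z}{66}}$ ($q{\left(z,O \right)} = \frac{2}{-4 + \left(\frac{z}{6} + \frac{z}{11}\right)} = \frac{2}{-4 + \frac{17 z}{66}}$)
$Y = -10$ ($Y = 0 - 10 = -10$)
$\left(-30 + q{\left(-15,1 \right)}\right) Y = \left(-30 + \frac{132}{-264 + 17 \left(-15\right)}\right) \left(-10\right) = \left(-30 + \frac{132}{-264 - 255}\right) \left(-10\right) = \left(-30 + \frac{132}{-519}\right) \left(-10\right) = \left(-30 + 132 \left(- \frac{1}{519}\right)\right) \left(-10\right) = \left(-30 - \frac{44}{173}\right) \left(-10\right) = \left(- \frac{5234}{173}\right) \left(-10\right) = \frac{52340}{173}$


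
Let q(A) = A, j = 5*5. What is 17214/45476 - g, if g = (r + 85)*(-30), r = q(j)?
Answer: 75044007/22738 ≈ 3300.4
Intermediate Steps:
j = 25
r = 25
g = -3300 (g = (25 + 85)*(-30) = 110*(-30) = -3300)
17214/45476 - g = 17214/45476 - 1*(-3300) = 17214*(1/45476) + 3300 = 8607/22738 + 3300 = 75044007/22738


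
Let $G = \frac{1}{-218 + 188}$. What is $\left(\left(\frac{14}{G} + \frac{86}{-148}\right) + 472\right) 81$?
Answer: $\frac{308205}{74} \approx 4164.9$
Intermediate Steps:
$G = - \frac{1}{30}$ ($G = \frac{1}{-30} = - \frac{1}{30} \approx -0.033333$)
$\left(\left(\frac{14}{G} + \frac{86}{-148}\right) + 472\right) 81 = \left(\left(\frac{14}{- \frac{1}{30}} + \frac{86}{-148}\right) + 472\right) 81 = \left(\left(14 \left(-30\right) + 86 \left(- \frac{1}{148}\right)\right) + 472\right) 81 = \left(\left(-420 - \frac{43}{74}\right) + 472\right) 81 = \left(- \frac{31123}{74} + 472\right) 81 = \frac{3805}{74} \cdot 81 = \frac{308205}{74}$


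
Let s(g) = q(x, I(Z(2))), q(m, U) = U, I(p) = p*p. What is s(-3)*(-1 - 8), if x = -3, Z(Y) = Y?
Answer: -36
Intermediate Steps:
I(p) = p²
s(g) = 4 (s(g) = 2² = 4)
s(-3)*(-1 - 8) = 4*(-1 - 8) = 4*(-9) = -36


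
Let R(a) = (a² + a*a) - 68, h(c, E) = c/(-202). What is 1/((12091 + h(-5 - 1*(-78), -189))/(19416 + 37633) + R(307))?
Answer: 11523898/2171450542449 ≈ 5.3070e-6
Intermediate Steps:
h(c, E) = -c/202 (h(c, E) = c*(-1/202) = -c/202)
R(a) = -68 + 2*a² (R(a) = (a² + a²) - 68 = 2*a² - 68 = -68 + 2*a²)
1/((12091 + h(-5 - 1*(-78), -189))/(19416 + 37633) + R(307)) = 1/((12091 - (-5 - 1*(-78))/202)/(19416 + 37633) + (-68 + 2*307²)) = 1/((12091 - (-5 + 78)/202)/57049 + (-68 + 2*94249)) = 1/((12091 - 1/202*73)*(1/57049) + (-68 + 188498)) = 1/((12091 - 73/202)*(1/57049) + 188430) = 1/((2442309/202)*(1/57049) + 188430) = 1/(2442309/11523898 + 188430) = 1/(2171450542449/11523898) = 11523898/2171450542449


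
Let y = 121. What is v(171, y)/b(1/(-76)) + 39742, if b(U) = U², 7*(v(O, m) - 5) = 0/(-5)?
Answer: 68622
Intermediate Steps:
v(O, m) = 5 (v(O, m) = 5 + (0/(-5))/7 = 5 + (0*(-⅕))/7 = 5 + (⅐)*0 = 5 + 0 = 5)
v(171, y)/b(1/(-76)) + 39742 = 5/((1/(-76))²) + 39742 = 5/((-1/76)²) + 39742 = 5/(1/5776) + 39742 = 5*5776 + 39742 = 28880 + 39742 = 68622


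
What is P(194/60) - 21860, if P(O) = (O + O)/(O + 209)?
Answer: -139182426/6367 ≈ -21860.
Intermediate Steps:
P(O) = 2*O/(209 + O) (P(O) = (2*O)/(209 + O) = 2*O/(209 + O))
P(194/60) - 21860 = 2*(194/60)/(209 + 194/60) - 21860 = 2*(194*(1/60))/(209 + 194*(1/60)) - 21860 = 2*(97/30)/(209 + 97/30) - 21860 = 2*(97/30)/(6367/30) - 21860 = 2*(97/30)*(30/6367) - 21860 = 194/6367 - 21860 = -139182426/6367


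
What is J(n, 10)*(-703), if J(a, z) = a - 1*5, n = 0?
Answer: 3515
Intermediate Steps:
J(a, z) = -5 + a (J(a, z) = a - 5 = -5 + a)
J(n, 10)*(-703) = (-5 + 0)*(-703) = -5*(-703) = 3515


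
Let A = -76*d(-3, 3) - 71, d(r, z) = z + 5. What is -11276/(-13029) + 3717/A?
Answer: -5824627/1263813 ≈ -4.6088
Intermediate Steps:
d(r, z) = 5 + z
A = -679 (A = -76*(5 + 3) - 71 = -76*8 - 71 = -608 - 71 = -679)
-11276/(-13029) + 3717/A = -11276/(-13029) + 3717/(-679) = -11276*(-1/13029) + 3717*(-1/679) = 11276/13029 - 531/97 = -5824627/1263813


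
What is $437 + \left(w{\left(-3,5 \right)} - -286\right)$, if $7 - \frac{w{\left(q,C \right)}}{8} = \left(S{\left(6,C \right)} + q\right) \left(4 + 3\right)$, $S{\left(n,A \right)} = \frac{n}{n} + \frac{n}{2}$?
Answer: $723$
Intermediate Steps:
$S{\left(n,A \right)} = 1 + \frac{n}{2}$ ($S{\left(n,A \right)} = 1 + n \frac{1}{2} = 1 + \frac{n}{2}$)
$w{\left(q,C \right)} = -168 - 56 q$ ($w{\left(q,C \right)} = 56 - 8 \left(\left(1 + \frac{1}{2} \cdot 6\right) + q\right) \left(4 + 3\right) = 56 - 8 \left(\left(1 + 3\right) + q\right) 7 = 56 - 8 \left(4 + q\right) 7 = 56 - 8 \left(28 + 7 q\right) = 56 - \left(224 + 56 q\right) = -168 - 56 q$)
$437 + \left(w{\left(-3,5 \right)} - -286\right) = 437 - -286 = 437 + \left(\left(-168 + 168\right) + 286\right) = 437 + \left(0 + 286\right) = 437 + 286 = 723$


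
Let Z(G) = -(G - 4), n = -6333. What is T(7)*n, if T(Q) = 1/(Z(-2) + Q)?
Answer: -6333/13 ≈ -487.15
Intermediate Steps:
Z(G) = 4 - G (Z(G) = -(-4 + G) = 4 - G)
T(Q) = 1/(6 + Q) (T(Q) = 1/((4 - 1*(-2)) + Q) = 1/((4 + 2) + Q) = 1/(6 + Q))
T(7)*n = -6333/(6 + 7) = -6333/13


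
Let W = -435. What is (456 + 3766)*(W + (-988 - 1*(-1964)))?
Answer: 2284102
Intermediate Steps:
(456 + 3766)*(W + (-988 - 1*(-1964))) = (456 + 3766)*(-435 + (-988 - 1*(-1964))) = 4222*(-435 + (-988 + 1964)) = 4222*(-435 + 976) = 4222*541 = 2284102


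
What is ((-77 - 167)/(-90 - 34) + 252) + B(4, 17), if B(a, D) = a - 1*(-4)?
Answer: 8121/31 ≈ 261.97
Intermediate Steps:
B(a, D) = 4 + a (B(a, D) = a + 4 = 4 + a)
((-77 - 167)/(-90 - 34) + 252) + B(4, 17) = ((-77 - 167)/(-90 - 34) + 252) + (4 + 4) = (-244/(-124) + 252) + 8 = (-244*(-1/124) + 252) + 8 = (61/31 + 252) + 8 = 7873/31 + 8 = 8121/31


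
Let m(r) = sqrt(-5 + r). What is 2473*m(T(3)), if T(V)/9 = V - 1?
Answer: 2473*sqrt(13) ≈ 8916.5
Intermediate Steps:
T(V) = -9 + 9*V (T(V) = 9*(V - 1) = 9*(-1 + V) = -9 + 9*V)
2473*m(T(3)) = 2473*sqrt(-5 + (-9 + 9*3)) = 2473*sqrt(-5 + (-9 + 27)) = 2473*sqrt(-5 + 18) = 2473*sqrt(13)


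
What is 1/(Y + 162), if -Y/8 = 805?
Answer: -1/6278 ≈ -0.00015929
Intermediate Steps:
Y = -6440 (Y = -8*805 = -6440)
1/(Y + 162) = 1/(-6440 + 162) = 1/(-6278) = -1/6278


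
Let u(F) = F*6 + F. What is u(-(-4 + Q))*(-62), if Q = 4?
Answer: 0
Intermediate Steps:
u(F) = 7*F (u(F) = 6*F + F = 7*F)
u(-(-4 + Q))*(-62) = (7*(-(-4 + 4)))*(-62) = (7*(-1*0))*(-62) = (7*0)*(-62) = 0*(-62) = 0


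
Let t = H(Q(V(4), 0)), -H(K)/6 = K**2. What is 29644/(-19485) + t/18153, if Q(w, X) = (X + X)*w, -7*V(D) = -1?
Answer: -29644/19485 ≈ -1.5214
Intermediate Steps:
V(D) = 1/7 (V(D) = -1/7*(-1) = 1/7)
Q(w, X) = 2*X*w (Q(w, X) = (2*X)*w = 2*X*w)
H(K) = -6*K**2
t = 0 (t = -6*(2*0*(1/7))**2 = -6*0**2 = -6*0 = 0)
29644/(-19485) + t/18153 = 29644/(-19485) + 0/18153 = 29644*(-1/19485) + 0*(1/18153) = -29644/19485 + 0 = -29644/19485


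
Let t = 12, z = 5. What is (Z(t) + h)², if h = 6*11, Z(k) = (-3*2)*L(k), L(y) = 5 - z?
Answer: 4356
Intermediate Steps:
L(y) = 0 (L(y) = 5 - 1*5 = 5 - 5 = 0)
Z(k) = 0 (Z(k) = -3*2*0 = -6*0 = 0)
h = 66
(Z(t) + h)² = (0 + 66)² = 66² = 4356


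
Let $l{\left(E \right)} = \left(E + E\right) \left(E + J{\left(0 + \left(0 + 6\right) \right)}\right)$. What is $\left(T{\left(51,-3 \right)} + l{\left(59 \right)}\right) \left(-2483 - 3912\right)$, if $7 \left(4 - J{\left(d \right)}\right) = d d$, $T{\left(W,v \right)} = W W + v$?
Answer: $- \frac{421916520}{7} \approx -6.0274 \cdot 10^{7}$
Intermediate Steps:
$T{\left(W,v \right)} = v + W^{2}$ ($T{\left(W,v \right)} = W^{2} + v = v + W^{2}$)
$J{\left(d \right)} = 4 - \frac{d^{2}}{7}$ ($J{\left(d \right)} = 4 - \frac{d d}{7} = 4 - \frac{d^{2}}{7}$)
$l{\left(E \right)} = 2 E \left(- \frac{8}{7} + E\right)$ ($l{\left(E \right)} = \left(E + E\right) \left(E + \left(4 - \frac{\left(0 + \left(0 + 6\right)\right)^{2}}{7}\right)\right) = 2 E \left(E + \left(4 - \frac{\left(0 + 6\right)^{2}}{7}\right)\right) = 2 E \left(E + \left(4 - \frac{6^{2}}{7}\right)\right) = 2 E \left(E + \left(4 - \frac{36}{7}\right)\right) = 2 E \left(E - \frac{8}{7}\right) = 2 E \left(- \frac{8}{7} + E\right)$)
$\left(T{\left(51,-3 \right)} + l{\left(59 \right)}\right) \left(-2483 - 3912\right) = \left(\left(-3 + 51^{2}\right) + \frac{2}{7} \cdot 59 \left(-8 + 7 \cdot 59\right)\right) \left(-2483 - 3912\right) = \left(\left(-3 + 2601\right) + \frac{2}{7} \cdot 59 \left(-8 + 413\right)\right) \left(-6395\right) = \left(2598 + \frac{2}{7} \cdot 59 \cdot 405\right) \left(-6395\right) = \left(2598 + \frac{47790}{7}\right) \left(-6395\right) = \frac{65976}{7} \left(-6395\right) = - \frac{421916520}{7}$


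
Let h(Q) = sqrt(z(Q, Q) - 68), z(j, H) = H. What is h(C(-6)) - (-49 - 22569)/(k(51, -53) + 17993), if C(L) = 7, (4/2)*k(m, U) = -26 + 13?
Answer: 45236/35973 + I*sqrt(61) ≈ 1.2575 + 7.8102*I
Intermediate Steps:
k(m, U) = -13/2 (k(m, U) = (-26 + 13)/2 = (1/2)*(-13) = -13/2)
h(Q) = sqrt(-68 + Q) (h(Q) = sqrt(Q - 68) = sqrt(-68 + Q))
h(C(-6)) - (-49 - 22569)/(k(51, -53) + 17993) = sqrt(-68 + 7) - (-49 - 22569)/(-13/2 + 17993) = sqrt(-61) - (-22618)/35973/2 = I*sqrt(61) - (-22618)*2/35973 = I*sqrt(61) - 1*(-45236/35973) = I*sqrt(61) + 45236/35973 = 45236/35973 + I*sqrt(61)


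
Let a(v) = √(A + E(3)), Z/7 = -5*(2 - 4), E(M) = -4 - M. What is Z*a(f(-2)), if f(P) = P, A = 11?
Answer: 140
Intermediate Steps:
Z = 70 (Z = 7*(-5*(2 - 4)) = 7*(-5*(-2)) = 7*10 = 70)
a(v) = 2 (a(v) = √(11 + (-4 - 1*3)) = √(11 + (-4 - 3)) = √(11 - 7) = √4 = 2)
Z*a(f(-2)) = 70*2 = 140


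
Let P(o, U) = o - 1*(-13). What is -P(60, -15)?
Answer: -73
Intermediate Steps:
P(o, U) = 13 + o (P(o, U) = o + 13 = 13 + o)
-P(60, -15) = -(13 + 60) = -1*73 = -73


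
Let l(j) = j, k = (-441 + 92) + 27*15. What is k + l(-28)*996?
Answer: -27832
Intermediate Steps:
k = 56 (k = -349 + 405 = 56)
k + l(-28)*996 = 56 - 28*996 = 56 - 27888 = -27832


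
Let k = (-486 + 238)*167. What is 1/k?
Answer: -1/41416 ≈ -2.4145e-5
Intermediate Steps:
k = -41416 (k = -248*167 = -41416)
1/k = 1/(-41416) = -1/41416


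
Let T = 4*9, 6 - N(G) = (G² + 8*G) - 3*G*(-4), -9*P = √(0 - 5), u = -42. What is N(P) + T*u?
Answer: -121981/81 + 20*I*√5/9 ≈ -1505.9 + 4.969*I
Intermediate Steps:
P = -I*√5/9 (P = -√(0 - 5)/9 = -I*√5/9 ≈ -0.24845*I)
N(G) = 6 - G² - 20*G (N(G) = 6 - ((G² + 8*G) - 3*G*(-4)) = 6 - ((G² + 8*G) + 12*G) = 6 - (G² + 20*G) = 6 + (-G² - 20*G) = 6 - G² - 20*G)
T = 36
N(P) + T*u = (6 - (-I*√5/9)² - (-20)*I*√5/9) + 36*(-42) = (6 - 1*(-5/81) + 20*I*√5/9) - 1512 = (6 + 5/81 + 20*I*√5/9) - 1512 = (491/81 + 20*I*√5/9) - 1512 = -121981/81 + 20*I*√5/9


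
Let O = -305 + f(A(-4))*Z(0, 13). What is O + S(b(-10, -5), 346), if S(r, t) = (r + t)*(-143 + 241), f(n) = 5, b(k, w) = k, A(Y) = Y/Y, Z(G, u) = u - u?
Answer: 32623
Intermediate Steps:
Z(G, u) = 0
A(Y) = 1
S(r, t) = 98*r + 98*t (S(r, t) = (r + t)*98 = 98*r + 98*t)
O = -305 (O = -305 + 5*0 = -305 + 0 = -305)
O + S(b(-10, -5), 346) = -305 + (98*(-10) + 98*346) = -305 + (-980 + 33908) = -305 + 32928 = 32623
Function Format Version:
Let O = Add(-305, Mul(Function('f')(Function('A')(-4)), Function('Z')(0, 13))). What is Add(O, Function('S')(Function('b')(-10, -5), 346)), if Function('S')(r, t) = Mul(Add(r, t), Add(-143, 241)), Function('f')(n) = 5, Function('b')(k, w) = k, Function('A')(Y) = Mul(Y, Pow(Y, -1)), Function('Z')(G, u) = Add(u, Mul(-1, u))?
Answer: 32623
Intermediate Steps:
Function('Z')(G, u) = 0
Function('A')(Y) = 1
Function('S')(r, t) = Add(Mul(98, r), Mul(98, t)) (Function('S')(r, t) = Mul(Add(r, t), 98) = Add(Mul(98, r), Mul(98, t)))
O = -305 (O = Add(-305, Mul(5, 0)) = Add(-305, 0) = -305)
Add(O, Function('S')(Function('b')(-10, -5), 346)) = Add(-305, Add(Mul(98, -10), Mul(98, 346))) = Add(-305, Add(-980, 33908)) = Add(-305, 32928) = 32623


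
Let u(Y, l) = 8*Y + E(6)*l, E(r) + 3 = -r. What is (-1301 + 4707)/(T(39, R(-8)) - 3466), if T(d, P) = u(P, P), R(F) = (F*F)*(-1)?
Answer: -1703/1701 ≈ -1.0012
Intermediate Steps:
E(r) = -3 - r
R(F) = -F**2 (R(F) = F**2*(-1) = -F**2)
u(Y, l) = -9*l + 8*Y (u(Y, l) = 8*Y + (-3 - 1*6)*l = 8*Y + (-3 - 6)*l = 8*Y - 9*l = -9*l + 8*Y)
T(d, P) = -P (T(d, P) = -9*P + 8*P = -P)
(-1301 + 4707)/(T(39, R(-8)) - 3466) = (-1301 + 4707)/(-(-1)*(-8)**2 - 3466) = 3406/(-(-1)*64 - 3466) = 3406/(-1*(-64) - 3466) = 3406/(64 - 3466) = 3406/(-3402) = 3406*(-1/3402) = -1703/1701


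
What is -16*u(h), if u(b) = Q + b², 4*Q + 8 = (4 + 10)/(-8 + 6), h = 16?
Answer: -4036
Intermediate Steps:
Q = -15/4 (Q = -2 + ((4 + 10)/(-8 + 6))/4 = -2 + (14/(-2))/4 = -2 + (14*(-½))/4 = -2 + (¼)*(-7) = -2 - 7/4 = -15/4 ≈ -3.7500)
u(b) = -15/4 + b²
-16*u(h) = -16*(-15/4 + 16²) = -16*(-15/4 + 256) = -16*1009/4 = -4036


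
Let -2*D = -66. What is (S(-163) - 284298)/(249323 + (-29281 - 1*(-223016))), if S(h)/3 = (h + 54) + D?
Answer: -4311/6713 ≈ -0.64219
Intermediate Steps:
D = 33 (D = -1/2*(-66) = 33)
S(h) = 261 + 3*h (S(h) = 3*((h + 54) + 33) = 3*((54 + h) + 33) = 3*(87 + h) = 261 + 3*h)
(S(-163) - 284298)/(249323 + (-29281 - 1*(-223016))) = ((261 + 3*(-163)) - 284298)/(249323 + (-29281 - 1*(-223016))) = ((261 - 489) - 284298)/(249323 + (-29281 + 223016)) = (-228 - 284298)/(249323 + 193735) = -284526/443058 = -284526*1/443058 = -4311/6713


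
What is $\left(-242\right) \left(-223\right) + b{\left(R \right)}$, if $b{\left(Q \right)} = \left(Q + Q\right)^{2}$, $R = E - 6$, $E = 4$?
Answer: $53982$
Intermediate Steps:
$R = -2$ ($R = 4 - 6 = -2$)
$b{\left(Q \right)} = 4 Q^{2}$ ($b{\left(Q \right)} = \left(2 Q\right)^{2} = 4 Q^{2}$)
$\left(-242\right) \left(-223\right) + b{\left(R \right)} = \left(-242\right) \left(-223\right) + 4 \left(-2\right)^{2} = 53966 + 4 \cdot 4 = 53966 + 16 = 53982$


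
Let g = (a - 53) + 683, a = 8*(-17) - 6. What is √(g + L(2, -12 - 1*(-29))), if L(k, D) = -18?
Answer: √470 ≈ 21.679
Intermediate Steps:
a = -142 (a = -136 - 6 = -142)
g = 488 (g = (-142 - 53) + 683 = -195 + 683 = 488)
√(g + L(2, -12 - 1*(-29))) = √(488 - 18) = √470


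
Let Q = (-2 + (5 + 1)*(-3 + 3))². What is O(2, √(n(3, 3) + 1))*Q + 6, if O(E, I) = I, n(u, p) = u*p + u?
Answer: 6 + 4*√13 ≈ 20.422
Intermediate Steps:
n(u, p) = u + p*u (n(u, p) = p*u + u = u + p*u)
Q = 4 (Q = (-2 + 6*0)² = (-2 + 0)² = (-2)² = 4)
O(2, √(n(3, 3) + 1))*Q + 6 = √(3*(1 + 3) + 1)*4 + 6 = √(3*4 + 1)*4 + 6 = √(12 + 1)*4 + 6 = √13*4 + 6 = 4*√13 + 6 = 6 + 4*√13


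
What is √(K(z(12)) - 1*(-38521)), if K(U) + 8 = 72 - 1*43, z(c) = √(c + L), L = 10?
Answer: √38542 ≈ 196.32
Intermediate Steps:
z(c) = √(10 + c) (z(c) = √(c + 10) = √(10 + c))
K(U) = 21 (K(U) = -8 + (72 - 1*43) = -8 + (72 - 43) = -8 + 29 = 21)
√(K(z(12)) - 1*(-38521)) = √(21 - 1*(-38521)) = √(21 + 38521) = √38542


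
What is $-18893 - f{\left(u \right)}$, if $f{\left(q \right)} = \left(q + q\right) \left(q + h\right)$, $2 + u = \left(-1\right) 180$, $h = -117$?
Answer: $-127729$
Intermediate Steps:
$u = -182$ ($u = -2 - 180 = -182$)
$f{\left(q \right)} = 2 q \left(-117 + q\right)$ ($f{\left(q \right)} = \left(q + q\right) \left(q - 117\right) = 2 q \left(-117 + q\right)$)
$-18893 - f{\left(u \right)} = -18893 - 2 \left(-182\right) \left(-117 - 182\right) = -18893 - 2 \left(-182\right) \left(-299\right) = -18893 - 108836 = -127729$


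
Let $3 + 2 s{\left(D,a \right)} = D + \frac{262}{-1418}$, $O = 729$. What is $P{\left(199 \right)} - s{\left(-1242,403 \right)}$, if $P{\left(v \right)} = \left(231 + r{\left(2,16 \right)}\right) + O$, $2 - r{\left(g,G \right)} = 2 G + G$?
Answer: $\frac{1089444}{709} \approx 1536.6$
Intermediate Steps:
$r{\left(g,G \right)} = 2 - 3 G$ ($r{\left(g,G \right)} = 2 - \left(2 G + G\right) = 2 - 3 G$)
$s{\left(D,a \right)} = - \frac{1129}{709} + \frac{D}{2}$ ($s{\left(D,a \right)} = - \frac{3}{2} + \frac{D + \frac{262}{-1418}}{2} = - \frac{3}{2} + \frac{D + 262 \left(- \frac{1}{1418}\right)}{2} = - \frac{3}{2} + \frac{D - \frac{131}{709}}{2} = - \frac{3}{2} + \frac{- \frac{131}{709} + D}{2} = - \frac{3}{2} + \left(- \frac{131}{1418} + \frac{D}{2}\right) = - \frac{1129}{709} + \frac{D}{2}$)
$P{\left(v \right)} = 914$ ($P{\left(v \right)} = \left(231 + \left(2 - 48\right)\right) + 729 = \left(231 - 46\right) + 729 = 185 + 729 = 914$)
$P{\left(199 \right)} - s{\left(-1242,403 \right)} = 914 - \left(- \frac{1129}{709} + \frac{1}{2} \left(-1242\right)\right) = 914 - \left(- \frac{1129}{709} - 621\right) = 914 - - \frac{441418}{709} = 914 + \frac{441418}{709} = \frac{1089444}{709}$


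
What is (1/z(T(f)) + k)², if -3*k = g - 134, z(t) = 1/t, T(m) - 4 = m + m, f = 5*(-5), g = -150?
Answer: 21316/9 ≈ 2368.4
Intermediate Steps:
f = -25
T(m) = 4 + 2*m (T(m) = 4 + (m + m) = 4 + 2*m)
k = 284/3 (k = -(-150 - 134)/3 = -⅓*(-284) = 284/3 ≈ 94.667)
(1/z(T(f)) + k)² = (1/(1/(4 + 2*(-25))) + 284/3)² = (1/(1/(4 - 50)) + 284/3)² = (1/(1/(-46)) + 284/3)² = (1/(-1/46) + 284/3)² = (-46 + 284/3)² = (146/3)² = 21316/9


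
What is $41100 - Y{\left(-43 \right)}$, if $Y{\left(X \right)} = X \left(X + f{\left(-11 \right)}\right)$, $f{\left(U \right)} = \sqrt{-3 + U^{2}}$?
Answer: $39251 + 43 \sqrt{118} \approx 39718.0$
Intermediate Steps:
$Y{\left(X \right)} = X \left(X + \sqrt{118}\right)$ ($Y{\left(X \right)} = X \left(X + \sqrt{-3 + \left(-11\right)^{2}}\right) = X \left(X + \sqrt{-3 + 121}\right) = X \left(X + \sqrt{118}\right)$)
$41100 - Y{\left(-43 \right)} = 41100 - - 43 \left(-43 + \sqrt{118}\right) = 41100 - \left(1849 - 43 \sqrt{118}\right) = 39251 + 43 \sqrt{118}$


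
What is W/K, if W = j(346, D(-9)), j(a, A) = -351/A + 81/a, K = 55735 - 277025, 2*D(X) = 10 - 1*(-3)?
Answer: 18603/76566340 ≈ 0.00024297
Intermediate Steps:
D(X) = 13/2 (D(X) = (10 - 1*(-3))/2 = (10 + 3)/2 = (1/2)*13 = 13/2)
K = -221290
W = -18603/346 (W = -351/13/2 + 81/346 = -351*2/13 + 81*(1/346) = -54 + 81/346 = -18603/346 ≈ -53.766)
W/K = -18603/346/(-221290) = -18603/346*(-1/221290) = 18603/76566340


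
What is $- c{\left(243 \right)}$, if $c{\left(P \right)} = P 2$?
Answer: $-486$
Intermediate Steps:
$c{\left(P \right)} = 2 P$
$- c{\left(243 \right)} = - 2 \cdot 243 = \left(-1\right) 486 = -486$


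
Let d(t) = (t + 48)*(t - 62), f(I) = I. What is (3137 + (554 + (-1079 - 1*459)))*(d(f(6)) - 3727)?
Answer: -14534903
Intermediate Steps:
d(t) = (-62 + t)*(48 + t) (d(t) = (48 + t)*(-62 + t) = (-62 + t)*(48 + t))
(3137 + (554 + (-1079 - 1*459)))*(d(f(6)) - 3727) = (3137 + (554 + (-1079 - 1*459)))*((-2976 + 6**2 - 14*6) - 3727) = (3137 + (554 + (-1079 - 459)))*((-2976 + 36 - 84) - 3727) = (3137 + (554 - 1538))*(-3024 - 3727) = (3137 - 984)*(-6751) = 2153*(-6751) = -14534903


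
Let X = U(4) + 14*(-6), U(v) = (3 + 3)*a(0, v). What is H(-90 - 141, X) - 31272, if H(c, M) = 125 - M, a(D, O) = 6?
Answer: -31099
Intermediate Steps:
U(v) = 36 (U(v) = (3 + 3)*6 = 6*6 = 36)
X = -48 (X = 36 + 14*(-6) = 36 - 84 = -48)
H(-90 - 141, X) - 31272 = (125 - 1*(-48)) - 31272 = (125 + 48) - 31272 = 173 - 31272 = -31099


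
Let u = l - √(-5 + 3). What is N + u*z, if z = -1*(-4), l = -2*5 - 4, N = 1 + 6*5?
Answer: -25 - 4*I*√2 ≈ -25.0 - 5.6569*I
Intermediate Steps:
N = 31 (N = 1 + 30 = 31)
l = -14 (l = -10 - 4 = -14)
z = 4
u = -14 - I*√2 (u = -14 - √(-5 + 3) = -14 - √(-2) = -14 - I*√2 ≈ -14.0 - 1.4142*I)
N + u*z = 31 + (-14 - I*√2)*4 = 31 + (-56 - 4*I*√2) = -25 - 4*I*√2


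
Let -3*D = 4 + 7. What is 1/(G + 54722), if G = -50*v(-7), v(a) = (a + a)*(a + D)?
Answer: 3/141766 ≈ 2.1162e-5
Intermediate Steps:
D = -11/3 (D = -(4 + 7)/3 = -⅓*11 = -11/3 ≈ -3.6667)
v(a) = 2*a*(-11/3 + a) (v(a) = (a + a)*(a - 11/3) = (2*a)*(-11/3 + a) = 2*a*(-11/3 + a))
G = -22400/3 (G = -100*(-7)*(-11 + 3*(-7))/3 = -100*(-7)*(-11 - 21)/3 = -100*(-7)*(-32)/3 = -50*448/3 = -22400/3 ≈ -7466.7)
1/(G + 54722) = 1/(-22400/3 + 54722) = 1/(141766/3) = 3/141766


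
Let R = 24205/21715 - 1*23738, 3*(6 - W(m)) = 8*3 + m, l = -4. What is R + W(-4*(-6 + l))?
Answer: -309467657/13029 ≈ -23752.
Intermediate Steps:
W(m) = -2 - m/3 (W(m) = 6 - (8*3 + m)/3 = 6 - (24 + m)/3 = 6 + (-8 - m/3) = -2 - m/3)
R = -103089293/4343 (R = 24205*(1/21715) - 23738 = 4841/4343 - 23738 = -103089293/4343 ≈ -23737.)
R + W(-4*(-6 + l)) = -103089293/4343 + (-2 - (-4)*(-6 - 4)/3) = -103089293/4343 + (-2 - (-4)*(-10)/3) = -103089293/4343 + (-2 - 1/3*40) = -103089293/4343 + (-2 - 40/3) = -103089293/4343 - 46/3 = -309467657/13029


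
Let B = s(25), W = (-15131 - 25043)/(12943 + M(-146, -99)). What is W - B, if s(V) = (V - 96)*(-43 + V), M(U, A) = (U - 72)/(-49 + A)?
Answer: -1227157574/957891 ≈ -1281.1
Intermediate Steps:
M(U, A) = (-72 + U)/(-49 + A)
s(V) = (-96 + V)*(-43 + V)
W = -2972876/957891 (W = (-15131 - 25043)/(12943 + (-72 - 146)/(-49 - 99)) = -40174/(12943 - 218/(-148)) = -40174/(12943 - 1/148*(-218)) = -40174/(12943 + 109/74) = -40174/957891/74 = -40174*74/957891 = -2972876/957891 ≈ -3.1036)
B = 1278 (B = 4128 + 25**2 - 139*25 = 4128 + 625 - 3475 = 1278)
W - B = -2972876/957891 - 1*1278 = -2972876/957891 - 1278 = -1227157574/957891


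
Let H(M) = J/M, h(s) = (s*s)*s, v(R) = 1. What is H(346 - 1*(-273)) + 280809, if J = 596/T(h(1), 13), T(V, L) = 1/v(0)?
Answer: 173821367/619 ≈ 2.8081e+5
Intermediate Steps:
h(s) = s³ (h(s) = s²*s = s³)
T(V, L) = 1 (T(V, L) = 1/1 = 1)
J = 596 (J = 596/1 = 596*1 = 596)
H(M) = 596/M
H(346 - 1*(-273)) + 280809 = 596/(346 - 1*(-273)) + 280809 = 596/(346 + 273) + 280809 = 596/619 + 280809 = 173821367/619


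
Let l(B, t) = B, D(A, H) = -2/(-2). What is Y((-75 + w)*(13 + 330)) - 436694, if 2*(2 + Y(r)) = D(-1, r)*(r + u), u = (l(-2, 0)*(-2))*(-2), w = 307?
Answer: -396912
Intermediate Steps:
D(A, H) = 1 (D(A, H) = -2*(-½) = 1)
u = -8 (u = -2*(-2)*(-2) = 4*(-2) = -8)
Y(r) = -6 + r/2 (Y(r) = -2 + (1*(r - 8))/2 = -2 + (1*(-8 + r))/2 = -2 + (-8 + r)/2 = -2 + (-4 + r/2) = -6 + r/2)
Y((-75 + w)*(13 + 330)) - 436694 = (-6 + ((-75 + 307)*(13 + 330))/2) - 436694 = (-6 + (232*343)/2) - 436694 = (-6 + (½)*79576) - 436694 = (-6 + 39788) - 436694 = 39782 - 436694 = -396912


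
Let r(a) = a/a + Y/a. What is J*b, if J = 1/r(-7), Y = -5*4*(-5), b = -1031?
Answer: 7217/93 ≈ 77.602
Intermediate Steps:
Y = 100 (Y = -20*(-5) = 100)
r(a) = 1 + 100/a (r(a) = a/a + 100/a = 1 + 100/a)
J = -7/93 (J = 1/((100 - 7)/(-7)) = 1/(-⅐*93) = 1/(-93/7) = -7/93 ≈ -0.075269)
J*b = -7/93*(-1031) = 7217/93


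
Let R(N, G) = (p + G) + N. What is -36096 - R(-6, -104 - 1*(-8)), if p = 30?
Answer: -36024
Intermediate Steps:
R(N, G) = 30 + G + N (R(N, G) = (30 + G) + N = 30 + G + N)
-36096 - R(-6, -104 - 1*(-8)) = -36096 - (30 + (-104 - 1*(-8)) - 6) = -36096 - (30 + (-104 + 8) - 6) = -36096 - (30 - 96 - 6) = -36096 - 1*(-72) = -36096 + 72 = -36024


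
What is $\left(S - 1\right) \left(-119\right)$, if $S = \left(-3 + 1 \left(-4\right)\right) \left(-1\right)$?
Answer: $-714$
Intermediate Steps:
$S = 7$ ($S = \left(-3 - 4\right) \left(-1\right) = \left(-7\right) \left(-1\right) = 7$)
$\left(S - 1\right) \left(-119\right) = \left(7 - 1\right) \left(-119\right) = 6 \left(-119\right) = -714$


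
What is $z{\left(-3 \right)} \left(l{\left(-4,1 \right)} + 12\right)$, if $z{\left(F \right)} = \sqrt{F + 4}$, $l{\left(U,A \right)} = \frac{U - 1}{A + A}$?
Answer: $\frac{19}{2} \approx 9.5$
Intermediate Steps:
$l{\left(U,A \right)} = \frac{-1 + U}{2 A}$
$z{\left(F \right)} = \sqrt{4 + F}$
$z{\left(-3 \right)} \left(l{\left(-4,1 \right)} + 12\right) = \sqrt{4 - 3} \left(\frac{-1 - 4}{2 \cdot 1} + 12\right) = \sqrt{1} \left(\frac{1}{2} \cdot 1 \left(-5\right) + 12\right) = 1 \left(- \frac{5}{2} + 12\right) = 1 \cdot \frac{19}{2} = \frac{19}{2}$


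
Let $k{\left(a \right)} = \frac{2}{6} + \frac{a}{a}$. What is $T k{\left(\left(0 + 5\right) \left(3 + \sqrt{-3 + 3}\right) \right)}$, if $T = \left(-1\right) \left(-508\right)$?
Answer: $\frac{2032}{3} \approx 677.33$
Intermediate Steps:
$k{\left(a \right)} = \frac{4}{3}$ ($k{\left(a \right)} = 2 \cdot \frac{1}{6} + 1 = \frac{1}{3} + 1 = \frac{4}{3}$)
$T = 508$
$T k{\left(\left(0 + 5\right) \left(3 + \sqrt{-3 + 3}\right) \right)} = 508 \cdot \frac{4}{3} = \frac{2032}{3}$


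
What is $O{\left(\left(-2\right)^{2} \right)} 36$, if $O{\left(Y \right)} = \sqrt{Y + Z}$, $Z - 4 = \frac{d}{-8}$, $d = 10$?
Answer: $54 \sqrt{3} \approx 93.531$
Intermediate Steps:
$Z = \frac{11}{4}$ ($Z = 4 + \frac{10}{-8} = 4 + 10 \left(- \frac{1}{8}\right) = 4 - \frac{5}{4} = \frac{11}{4} \approx 2.75$)
$O{\left(Y \right)} = \sqrt{\frac{11}{4} + Y}$ ($O{\left(Y \right)} = \sqrt{Y + \frac{11}{4}} = \sqrt{\frac{11}{4} + Y}$)
$O{\left(\left(-2\right)^{2} \right)} 36 = \frac{\sqrt{11 + 4 \left(-2\right)^{2}}}{2} \cdot 36 = \frac{\sqrt{11 + 4 \cdot 4}}{2} \cdot 36 = \frac{\sqrt{11 + 16}}{2} \cdot 36 = \frac{\sqrt{27}}{2} \cdot 36 = \frac{3 \sqrt{3}}{2} \cdot 36 = 54 \sqrt{3}$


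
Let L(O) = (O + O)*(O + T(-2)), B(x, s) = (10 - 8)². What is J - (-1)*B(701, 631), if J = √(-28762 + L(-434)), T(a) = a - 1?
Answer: 4 + √350554 ≈ 596.08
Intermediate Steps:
B(x, s) = 4 (B(x, s) = 2² = 4)
T(a) = -1 + a
L(O) = 2*O*(-3 + O) (L(O) = (O + O)*(O + (-1 - 2)) = (2*O)*(O - 3) = (2*O)*(-3 + O) = 2*O*(-3 + O))
J = √350554 (J = √(-28762 + 2*(-434)*(-3 - 434)) = √(-28762 + 2*(-434)*(-437)) = √(-28762 + 379316) = √350554 ≈ 592.08)
J - (-1)*B(701, 631) = √350554 - (-1)*4 = √350554 - 1*(-4) = √350554 + 4 = 4 + √350554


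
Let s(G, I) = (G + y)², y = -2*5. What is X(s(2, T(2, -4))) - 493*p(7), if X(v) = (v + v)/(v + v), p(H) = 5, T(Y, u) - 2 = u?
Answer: -2464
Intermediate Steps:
T(Y, u) = 2 + u
y = -10
s(G, I) = (-10 + G)² (s(G, I) = (G - 10)² = (-10 + G)²)
X(v) = 1 (X(v) = (2*v)/((2*v)) = (2*v)*(1/(2*v)) = 1)
X(s(2, T(2, -4))) - 493*p(7) = 1 - 493*5 = 1 - 2465 = -2464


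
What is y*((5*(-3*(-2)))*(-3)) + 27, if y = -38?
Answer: 3447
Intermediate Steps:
y*((5*(-3*(-2)))*(-3)) + 27 = -38*5*(-3*(-2))*(-3) + 27 = -38*5*6*(-3) + 27 = -1140*(-3) + 27 = -38*(-90) + 27 = 3420 + 27 = 3447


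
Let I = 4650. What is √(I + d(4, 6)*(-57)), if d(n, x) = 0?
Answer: 5*√186 ≈ 68.191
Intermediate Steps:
√(I + d(4, 6)*(-57)) = √(4650 + 0*(-57)) = √(4650 + 0) = √4650 = 5*√186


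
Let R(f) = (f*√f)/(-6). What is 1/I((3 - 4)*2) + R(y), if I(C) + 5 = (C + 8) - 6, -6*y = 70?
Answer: -⅕ + 35*I*√105/54 ≈ -0.2 + 6.6415*I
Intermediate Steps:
y = -35/3 (y = -⅙*70 = -35/3 ≈ -11.667)
I(C) = -3 + C (I(C) = -5 + ((C + 8) - 6) = -5 + ((8 + C) - 6) = -5 + (2 + C) = -3 + C)
R(f) = -f^(3/2)/6 (R(f) = f^(3/2)*(-⅙) = -f^(3/2)/6)
1/I((3 - 4)*2) + R(y) = 1/(-3 + (3 - 4)*2) - (-35)*I*√105/54 = 1/(-3 - 1*2) - (-35)*I*√105/54 = 1/(-3 - 2) + 35*I*√105/54 = 1/(-5) + 35*I*√105/54 = -⅕ + 35*I*√105/54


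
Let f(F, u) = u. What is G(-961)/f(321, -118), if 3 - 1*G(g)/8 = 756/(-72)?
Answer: -54/59 ≈ -0.91525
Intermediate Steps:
G(g) = 108 (G(g) = 24 - 6048/(-72) = 24 - 6048*(-1)/72 = 24 - 8*(-21/2) = 24 + 84 = 108)
G(-961)/f(321, -118) = 108/(-118) = 108*(-1/118) = -54/59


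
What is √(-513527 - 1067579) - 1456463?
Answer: -1456463 + I*√1581106 ≈ -1.4565e+6 + 1257.4*I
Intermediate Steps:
√(-513527 - 1067579) - 1456463 = √(-1581106) - 1456463 = I*√1581106 - 1456463 = -1456463 + I*√1581106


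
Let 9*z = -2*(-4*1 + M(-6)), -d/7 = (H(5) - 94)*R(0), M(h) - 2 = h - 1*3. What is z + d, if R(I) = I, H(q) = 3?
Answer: 22/9 ≈ 2.4444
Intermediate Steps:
M(h) = -1 + h (M(h) = 2 + (h - 1*3) = 2 + (h - 3) = 2 + (-3 + h) = -1 + h)
d = 0 (d = -7*(3 - 94)*0 = -(-637)*0 = -7*0 = 0)
z = 22/9 (z = (-2*(-4*1 + (-1 - 6)))/9 = (-2*(-4 - 7))/9 = (-2*(-11))/9 = (1/9)*22 = 22/9 ≈ 2.4444)
z + d = 22/9 + 0 = 22/9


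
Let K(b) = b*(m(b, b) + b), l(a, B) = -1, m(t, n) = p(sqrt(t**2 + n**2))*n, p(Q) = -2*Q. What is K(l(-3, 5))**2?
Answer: 9 - 4*sqrt(2) ≈ 3.3431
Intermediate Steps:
m(t, n) = -2*n*sqrt(n**2 + t**2) (m(t, n) = (-2*sqrt(t**2 + n**2))*n = (-2*sqrt(n**2 + t**2))*n = -2*n*sqrt(n**2 + t**2))
K(b) = b*(b - 2*b*sqrt(2)*sqrt(b**2)) (K(b) = b*(-2*b*sqrt(b**2 + b**2) + b) = b*(-2*b*sqrt(2*b**2) + b) = b*(-2*b*sqrt(2)*sqrt(b**2) + b) = b*(b - 2*b*sqrt(2)*sqrt(b**2)))
K(l(-3, 5))**2 = ((-1)**2*(1 - 2*sqrt(2)*sqrt((-1)**2)))**2 = (1*(1 - 2*sqrt(2)*sqrt(1)))**2 = (1*(1 - 2*sqrt(2)*1))**2 = (1*(1 - 2*sqrt(2)))**2 = (1 - 2*sqrt(2))**2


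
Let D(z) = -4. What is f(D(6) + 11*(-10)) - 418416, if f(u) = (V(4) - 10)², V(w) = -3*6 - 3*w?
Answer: -416816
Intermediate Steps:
V(w) = -18 - 3*w
f(u) = 1600 (f(u) = ((-18 - 3*4) - 10)² = ((-18 - 12) - 10)² = (-30 - 10)² = (-40)² = 1600)
f(D(6) + 11*(-10)) - 418416 = 1600 - 418416 = -416816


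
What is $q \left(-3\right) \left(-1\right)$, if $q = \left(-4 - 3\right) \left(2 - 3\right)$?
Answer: $21$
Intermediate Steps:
$q = 7$ ($q = \left(-7\right) \left(-1\right) = 7$)
$q \left(-3\right) \left(-1\right) = 7 \left(-3\right) \left(-1\right) = \left(-21\right) \left(-1\right) = 21$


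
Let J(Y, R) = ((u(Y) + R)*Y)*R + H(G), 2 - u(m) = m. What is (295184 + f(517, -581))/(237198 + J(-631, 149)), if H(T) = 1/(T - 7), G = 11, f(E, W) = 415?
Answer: -394132/97714213 ≈ -0.0040335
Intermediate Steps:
u(m) = 2 - m
H(T) = 1/(-7 + T)
J(Y, R) = 1/4 + R*Y*(2 + R - Y) (J(Y, R) = (((2 - Y) + R)*Y)*R + 1/(-7 + 11) = ((2 + R - Y)*Y)*R + 1/4 = (Y*(2 + R - Y))*R + 1/4 = R*Y*(2 + R - Y) + 1/4 = 1/4 + R*Y*(2 + R - Y))
(295184 + f(517, -581))/(237198 + J(-631, 149)) = (295184 + 415)/(237198 + (1/4 - 631*149**2 - 1*149*(-631)*(-2 - 631))) = 295599/(237198 + (1/4 - 631*22201 - 1*149*(-631)*(-633))) = 295599/(237198 + (1/4 - 14008831 - 59514027)) = 295599/(237198 - 294091431/4) = 295599/(-293142639/4) = 295599*(-4/293142639) = -394132/97714213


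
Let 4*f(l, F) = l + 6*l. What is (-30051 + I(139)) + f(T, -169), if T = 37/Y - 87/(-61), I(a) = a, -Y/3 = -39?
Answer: -213460181/7137 ≈ -29909.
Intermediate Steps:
Y = 117 (Y = -3*(-39) = 117)
T = 12436/7137 (T = 37/117 - 87/(-61) = 37*(1/117) - 87*(-1/61) = 37/117 + 87/61 = 12436/7137 ≈ 1.7425)
f(l, F) = 7*l/4 (f(l, F) = (l + 6*l)/4 = (7*l)/4 = 7*l/4)
(-30051 + I(139)) + f(T, -169) = (-30051 + 139) + (7/4)*(12436/7137) = -29912 + 21763/7137 = -213460181/7137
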